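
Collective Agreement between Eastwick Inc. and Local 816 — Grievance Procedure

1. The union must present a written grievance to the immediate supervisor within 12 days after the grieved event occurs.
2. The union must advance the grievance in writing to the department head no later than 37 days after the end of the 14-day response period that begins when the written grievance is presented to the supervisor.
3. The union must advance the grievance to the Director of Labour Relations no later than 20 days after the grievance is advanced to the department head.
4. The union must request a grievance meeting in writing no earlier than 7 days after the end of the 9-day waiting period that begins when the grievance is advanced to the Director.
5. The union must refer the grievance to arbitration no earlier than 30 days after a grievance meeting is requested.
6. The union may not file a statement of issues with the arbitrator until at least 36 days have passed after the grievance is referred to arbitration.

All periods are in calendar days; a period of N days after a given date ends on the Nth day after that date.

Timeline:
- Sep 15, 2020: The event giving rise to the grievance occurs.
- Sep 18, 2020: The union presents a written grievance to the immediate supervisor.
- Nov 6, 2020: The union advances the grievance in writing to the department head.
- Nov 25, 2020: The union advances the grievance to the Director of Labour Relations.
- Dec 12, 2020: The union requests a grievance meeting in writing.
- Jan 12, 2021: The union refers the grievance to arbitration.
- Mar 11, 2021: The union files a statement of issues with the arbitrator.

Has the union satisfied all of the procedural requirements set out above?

Yes

(1) due by Sep 15, 2020 + 12 days = Sep 27, 2020; completed Sep 18, 2020, before the deadline.
(2) due by Oct 2, 2020 + 37 days = Nov 8, 2020; completed Nov 6, 2020, before the deadline.
(3) due by Nov 6, 2020 + 20 days = Nov 26, 2020; completed Nov 25, 2020, before the deadline.
(4) permitted from Dec 4, 2020 + 7 days = Dec 11, 2020 onward; done Dec 12, 2020, after the minimum wait.
(5) permitted from Dec 12, 2020 + 30 days = Jan 11, 2021 onward; Jan 12, 2021 is on or after that date.
(6) permitted from Jan 12, 2021 + 36 days = Feb 17, 2021 onward; done Mar 11, 2021 — permitted.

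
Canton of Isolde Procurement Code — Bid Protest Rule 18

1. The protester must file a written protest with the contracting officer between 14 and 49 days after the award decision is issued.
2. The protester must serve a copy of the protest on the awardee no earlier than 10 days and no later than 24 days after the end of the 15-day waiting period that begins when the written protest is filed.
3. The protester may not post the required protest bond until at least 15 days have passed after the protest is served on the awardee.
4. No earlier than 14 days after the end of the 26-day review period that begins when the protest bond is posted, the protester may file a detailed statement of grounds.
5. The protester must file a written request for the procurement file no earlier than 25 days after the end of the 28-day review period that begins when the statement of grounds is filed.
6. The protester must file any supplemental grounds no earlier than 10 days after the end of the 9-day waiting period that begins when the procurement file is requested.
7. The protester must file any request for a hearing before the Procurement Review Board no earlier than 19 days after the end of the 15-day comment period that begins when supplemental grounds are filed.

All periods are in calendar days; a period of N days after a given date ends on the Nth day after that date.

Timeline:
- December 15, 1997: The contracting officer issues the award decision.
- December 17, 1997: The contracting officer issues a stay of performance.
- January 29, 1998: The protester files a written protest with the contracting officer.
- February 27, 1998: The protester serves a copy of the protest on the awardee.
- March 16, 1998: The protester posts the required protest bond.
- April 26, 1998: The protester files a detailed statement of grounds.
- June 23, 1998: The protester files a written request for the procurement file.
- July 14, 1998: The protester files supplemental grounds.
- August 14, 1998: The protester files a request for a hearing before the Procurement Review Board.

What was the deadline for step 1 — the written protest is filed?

February 2, 1998

Step 1 runs from December 15, 1997, when the award decision is issued. The window is 14–49 days after December 15, 1997; it closes on February 2, 1998.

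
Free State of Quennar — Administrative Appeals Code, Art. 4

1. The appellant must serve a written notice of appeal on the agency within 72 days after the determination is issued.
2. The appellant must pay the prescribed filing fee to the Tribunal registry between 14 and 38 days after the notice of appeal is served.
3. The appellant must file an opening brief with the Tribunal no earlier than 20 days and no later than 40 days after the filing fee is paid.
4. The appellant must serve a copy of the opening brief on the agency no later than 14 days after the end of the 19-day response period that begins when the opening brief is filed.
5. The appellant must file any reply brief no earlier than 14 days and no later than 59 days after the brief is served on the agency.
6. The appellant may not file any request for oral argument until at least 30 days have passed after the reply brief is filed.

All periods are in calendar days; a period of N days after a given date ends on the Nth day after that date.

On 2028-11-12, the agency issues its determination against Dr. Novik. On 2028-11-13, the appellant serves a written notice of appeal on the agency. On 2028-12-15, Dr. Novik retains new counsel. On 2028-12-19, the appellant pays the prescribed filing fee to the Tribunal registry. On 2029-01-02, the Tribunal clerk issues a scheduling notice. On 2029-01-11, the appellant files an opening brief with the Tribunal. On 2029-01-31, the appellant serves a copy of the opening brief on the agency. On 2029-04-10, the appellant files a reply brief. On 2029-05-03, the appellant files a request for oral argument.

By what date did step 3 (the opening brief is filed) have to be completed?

Step 3 runs from 2028-12-19, when the filing fee is paid. The window is 20–40 days after 2028-12-19; it closes on 2029-01-28.

2029-01-28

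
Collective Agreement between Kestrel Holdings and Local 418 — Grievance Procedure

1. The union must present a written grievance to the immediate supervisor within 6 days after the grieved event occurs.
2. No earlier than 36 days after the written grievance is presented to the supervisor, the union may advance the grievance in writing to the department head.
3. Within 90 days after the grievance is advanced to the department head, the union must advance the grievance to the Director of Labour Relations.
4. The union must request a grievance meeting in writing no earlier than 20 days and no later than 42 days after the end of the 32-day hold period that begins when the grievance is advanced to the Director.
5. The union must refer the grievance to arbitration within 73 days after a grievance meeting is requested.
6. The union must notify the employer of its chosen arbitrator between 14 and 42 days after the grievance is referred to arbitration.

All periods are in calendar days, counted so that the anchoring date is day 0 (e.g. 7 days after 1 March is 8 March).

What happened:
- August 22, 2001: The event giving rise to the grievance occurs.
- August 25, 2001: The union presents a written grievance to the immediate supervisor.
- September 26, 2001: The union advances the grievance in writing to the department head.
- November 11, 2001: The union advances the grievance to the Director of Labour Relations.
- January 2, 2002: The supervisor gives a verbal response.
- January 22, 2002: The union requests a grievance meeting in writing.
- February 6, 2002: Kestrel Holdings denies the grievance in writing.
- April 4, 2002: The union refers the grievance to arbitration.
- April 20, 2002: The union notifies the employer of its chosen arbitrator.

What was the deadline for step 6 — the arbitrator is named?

May 16, 2002

Step 6 runs from April 4, 2002, when the grievance is referred to arbitration. The window is 14–42 days after April 4, 2002; it closes on May 16, 2002.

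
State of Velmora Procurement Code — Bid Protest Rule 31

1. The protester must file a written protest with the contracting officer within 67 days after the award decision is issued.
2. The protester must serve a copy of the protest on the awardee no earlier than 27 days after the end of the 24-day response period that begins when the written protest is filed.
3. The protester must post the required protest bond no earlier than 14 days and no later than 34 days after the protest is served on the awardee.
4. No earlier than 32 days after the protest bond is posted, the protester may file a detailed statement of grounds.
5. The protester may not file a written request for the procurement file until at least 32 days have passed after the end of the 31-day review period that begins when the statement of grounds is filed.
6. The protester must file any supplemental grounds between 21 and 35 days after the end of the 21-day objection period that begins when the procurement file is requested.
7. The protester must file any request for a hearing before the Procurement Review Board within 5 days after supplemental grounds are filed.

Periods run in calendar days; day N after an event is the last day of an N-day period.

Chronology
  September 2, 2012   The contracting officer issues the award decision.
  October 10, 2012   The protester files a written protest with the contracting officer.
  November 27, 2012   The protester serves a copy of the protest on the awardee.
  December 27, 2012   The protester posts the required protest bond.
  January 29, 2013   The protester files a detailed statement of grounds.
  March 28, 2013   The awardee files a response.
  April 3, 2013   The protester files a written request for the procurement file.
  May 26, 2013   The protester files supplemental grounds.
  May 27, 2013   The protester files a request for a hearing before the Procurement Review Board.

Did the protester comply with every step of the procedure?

(1) due by September 2, 2012 + 67 days = November 8, 2012; done October 10, 2012 — timely.
(2) permitted from November 3, 2012 + 27 days = November 30, 2012 onward; November 27, 2012 is 3 days before the earliest permitted date.
The analysis stops there.

No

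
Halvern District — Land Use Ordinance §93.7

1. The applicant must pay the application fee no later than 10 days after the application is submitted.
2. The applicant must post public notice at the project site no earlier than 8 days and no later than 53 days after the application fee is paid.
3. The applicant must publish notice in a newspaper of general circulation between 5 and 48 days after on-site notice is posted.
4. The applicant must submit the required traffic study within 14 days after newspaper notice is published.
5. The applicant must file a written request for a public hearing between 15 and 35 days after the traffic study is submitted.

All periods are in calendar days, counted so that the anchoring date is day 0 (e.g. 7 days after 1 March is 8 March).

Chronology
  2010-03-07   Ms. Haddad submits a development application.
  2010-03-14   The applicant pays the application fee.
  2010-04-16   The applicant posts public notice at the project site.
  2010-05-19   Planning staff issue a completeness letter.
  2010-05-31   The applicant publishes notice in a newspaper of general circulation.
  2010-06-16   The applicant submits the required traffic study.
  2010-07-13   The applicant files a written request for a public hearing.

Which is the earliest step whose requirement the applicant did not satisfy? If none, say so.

Step 1 — counting 10 days from 2010-03-07 (when the application is submitted) gives a deadline of 2010-03-17; completed 2010-03-14, before the deadline.
Step 2 — 8 and 53 days from 2010-03-14 (when the application fee is paid) are 2010-03-22 and 2010-05-06 respectively; done 2010-04-16, which is between those dates.
Step 3 — 5 and 48 days from 2010-04-16 (when on-site notice is posted) are 2010-04-21 and 2010-06-03 respectively; 2010-05-31 falls inside that range.
Step 4 — counting 14 days from 2010-05-31 (when newspaper notice is published) gives a deadline of 2010-06-14; not done until 2010-06-16, 2 days after the deadline.
That is the first point of non-compliance.

Step 4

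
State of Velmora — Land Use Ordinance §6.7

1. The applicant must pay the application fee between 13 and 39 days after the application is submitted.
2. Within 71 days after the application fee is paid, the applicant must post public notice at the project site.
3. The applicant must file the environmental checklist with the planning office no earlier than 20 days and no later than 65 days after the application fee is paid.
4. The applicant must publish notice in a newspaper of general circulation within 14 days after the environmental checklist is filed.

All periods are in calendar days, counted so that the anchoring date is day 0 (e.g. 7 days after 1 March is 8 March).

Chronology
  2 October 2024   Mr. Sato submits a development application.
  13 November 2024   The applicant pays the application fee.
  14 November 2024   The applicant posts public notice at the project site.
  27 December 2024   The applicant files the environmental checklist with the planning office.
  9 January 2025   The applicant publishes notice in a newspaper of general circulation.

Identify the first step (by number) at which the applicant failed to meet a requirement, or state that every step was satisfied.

Step 1

(1) the permitted window runs from 2 October 2024 + 13 = 15 October 2024 to 2 October 2024 + 39 = 10 November 2024; 13 November 2024 is 3 days past the end of the window.
That is the first point of non-compliance.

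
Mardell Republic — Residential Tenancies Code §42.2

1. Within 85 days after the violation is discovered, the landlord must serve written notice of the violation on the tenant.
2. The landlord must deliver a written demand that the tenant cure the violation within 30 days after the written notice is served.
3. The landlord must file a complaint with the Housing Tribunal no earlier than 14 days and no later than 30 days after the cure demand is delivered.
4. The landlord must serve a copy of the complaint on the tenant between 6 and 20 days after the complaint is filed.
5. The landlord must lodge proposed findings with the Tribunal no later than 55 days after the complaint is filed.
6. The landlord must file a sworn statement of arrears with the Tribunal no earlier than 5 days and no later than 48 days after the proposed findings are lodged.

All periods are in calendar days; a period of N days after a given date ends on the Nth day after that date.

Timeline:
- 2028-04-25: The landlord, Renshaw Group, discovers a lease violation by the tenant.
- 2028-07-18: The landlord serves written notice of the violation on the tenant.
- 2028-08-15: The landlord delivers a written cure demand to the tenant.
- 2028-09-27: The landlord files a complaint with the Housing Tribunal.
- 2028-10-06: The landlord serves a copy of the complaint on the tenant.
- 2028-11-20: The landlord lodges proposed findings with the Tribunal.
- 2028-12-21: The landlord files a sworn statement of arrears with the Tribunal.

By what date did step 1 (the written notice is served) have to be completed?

Step 1 runs from 2028-04-25, when the violation is discovered. 85 days after 2028-04-25 is 2028-07-19.

2028-07-19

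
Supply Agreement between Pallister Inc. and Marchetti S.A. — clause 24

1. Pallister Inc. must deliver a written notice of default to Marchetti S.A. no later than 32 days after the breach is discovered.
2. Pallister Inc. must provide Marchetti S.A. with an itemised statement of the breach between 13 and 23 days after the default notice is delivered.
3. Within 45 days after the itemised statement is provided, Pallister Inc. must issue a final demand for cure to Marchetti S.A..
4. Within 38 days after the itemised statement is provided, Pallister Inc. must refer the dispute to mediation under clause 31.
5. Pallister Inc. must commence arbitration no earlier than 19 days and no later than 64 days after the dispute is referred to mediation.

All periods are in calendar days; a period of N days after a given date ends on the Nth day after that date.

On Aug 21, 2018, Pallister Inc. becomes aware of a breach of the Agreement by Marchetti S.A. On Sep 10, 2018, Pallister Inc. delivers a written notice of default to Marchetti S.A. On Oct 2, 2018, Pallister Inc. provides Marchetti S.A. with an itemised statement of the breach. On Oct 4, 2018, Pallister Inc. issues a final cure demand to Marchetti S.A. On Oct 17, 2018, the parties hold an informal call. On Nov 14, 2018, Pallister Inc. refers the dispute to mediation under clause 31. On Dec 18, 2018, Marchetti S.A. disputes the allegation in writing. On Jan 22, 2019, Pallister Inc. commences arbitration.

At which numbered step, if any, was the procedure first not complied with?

(1) due by Aug 21, 2018 + 32 days = Sep 22, 2018; done Sep 10, 2018 — timely.
(2) the permitted window runs from Sep 10, 2018 + 13 = Sep 23, 2018 to Sep 10, 2018 + 23 = Oct 3, 2018; done Oct 2, 2018, which is between those dates.
(3) due by Oct 2, 2018 + 45 days = Nov 16, 2018; Oct 4, 2018 is within that limit.
(4) due by Oct 2, 2018 + 38 days = Nov 9, 2018; Nov 14, 2018 misses that deadline by 5 days.

Step 4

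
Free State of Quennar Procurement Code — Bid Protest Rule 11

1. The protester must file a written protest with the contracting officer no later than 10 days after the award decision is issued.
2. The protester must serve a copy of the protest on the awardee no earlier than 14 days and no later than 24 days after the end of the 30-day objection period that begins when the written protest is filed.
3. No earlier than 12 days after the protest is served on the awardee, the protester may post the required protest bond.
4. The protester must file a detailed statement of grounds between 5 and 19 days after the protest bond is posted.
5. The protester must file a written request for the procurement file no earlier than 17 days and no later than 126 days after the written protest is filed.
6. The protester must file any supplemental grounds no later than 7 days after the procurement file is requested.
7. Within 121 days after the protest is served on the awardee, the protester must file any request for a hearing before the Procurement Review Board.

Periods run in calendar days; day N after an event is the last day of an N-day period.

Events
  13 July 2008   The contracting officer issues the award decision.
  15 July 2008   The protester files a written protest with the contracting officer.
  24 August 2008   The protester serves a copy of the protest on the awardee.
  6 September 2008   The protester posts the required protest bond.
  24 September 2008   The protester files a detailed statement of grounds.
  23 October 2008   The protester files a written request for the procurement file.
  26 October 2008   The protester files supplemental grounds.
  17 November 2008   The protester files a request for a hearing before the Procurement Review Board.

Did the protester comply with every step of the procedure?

No

(1) due by 13 July 2008 + 10 days = 23 July 2008; 15 July 2008 is within that limit.
(2) the permitted window runs from 14 August 2008 + 14 = 28 August 2008 to 14 August 2008 + 24 = 7 September 2008; done 24 August 2008 — 4 days before the window opened.
Later steps need not be reached.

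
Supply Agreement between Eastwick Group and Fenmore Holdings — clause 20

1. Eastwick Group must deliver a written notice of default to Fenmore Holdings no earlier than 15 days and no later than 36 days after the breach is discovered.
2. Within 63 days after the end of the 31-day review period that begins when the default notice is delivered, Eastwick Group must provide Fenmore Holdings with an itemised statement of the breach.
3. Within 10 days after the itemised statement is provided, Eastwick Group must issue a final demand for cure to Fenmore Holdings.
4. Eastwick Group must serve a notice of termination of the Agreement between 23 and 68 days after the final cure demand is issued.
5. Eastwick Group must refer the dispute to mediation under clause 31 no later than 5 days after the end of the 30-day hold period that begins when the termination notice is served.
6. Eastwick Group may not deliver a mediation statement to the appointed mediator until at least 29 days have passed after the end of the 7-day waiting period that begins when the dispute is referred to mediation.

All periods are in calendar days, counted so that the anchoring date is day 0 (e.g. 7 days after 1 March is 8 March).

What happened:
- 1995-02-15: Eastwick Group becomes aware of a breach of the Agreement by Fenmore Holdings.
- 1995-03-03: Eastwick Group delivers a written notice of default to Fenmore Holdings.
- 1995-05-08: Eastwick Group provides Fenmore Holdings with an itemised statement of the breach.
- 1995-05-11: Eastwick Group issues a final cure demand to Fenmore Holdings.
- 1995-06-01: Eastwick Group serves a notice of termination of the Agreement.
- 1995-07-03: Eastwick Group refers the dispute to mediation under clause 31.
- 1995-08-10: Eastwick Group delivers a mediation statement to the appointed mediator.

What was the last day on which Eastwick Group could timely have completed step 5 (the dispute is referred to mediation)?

The termination notice is served on 1995-06-01; the 30-day hold period therefore ends 1995-07-01, and step 5 runs from that date. 5 days after 1995-07-01 is 1995-07-06.

1995-07-06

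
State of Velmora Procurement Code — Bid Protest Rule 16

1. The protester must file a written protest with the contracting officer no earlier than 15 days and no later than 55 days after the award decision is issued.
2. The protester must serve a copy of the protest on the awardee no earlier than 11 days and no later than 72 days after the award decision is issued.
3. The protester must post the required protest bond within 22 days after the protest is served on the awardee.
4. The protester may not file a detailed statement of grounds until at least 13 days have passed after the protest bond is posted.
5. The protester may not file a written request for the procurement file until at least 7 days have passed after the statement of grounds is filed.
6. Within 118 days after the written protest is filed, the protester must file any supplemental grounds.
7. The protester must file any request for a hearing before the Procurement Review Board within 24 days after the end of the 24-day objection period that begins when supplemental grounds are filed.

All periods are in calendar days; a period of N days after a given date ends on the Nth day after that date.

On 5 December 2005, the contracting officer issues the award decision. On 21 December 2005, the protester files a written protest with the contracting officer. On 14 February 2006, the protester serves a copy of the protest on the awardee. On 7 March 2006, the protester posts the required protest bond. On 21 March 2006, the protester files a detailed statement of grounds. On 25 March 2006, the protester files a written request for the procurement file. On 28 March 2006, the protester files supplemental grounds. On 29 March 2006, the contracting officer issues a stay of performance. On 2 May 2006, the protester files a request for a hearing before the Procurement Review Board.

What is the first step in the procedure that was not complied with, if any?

(1) the permitted window runs from 5 December 2005 + 15 = 20 December 2005 to 5 December 2005 + 55 = 29 January 2006; 21 December 2005 falls inside that range.
(2) the permitted window runs from 5 December 2005 + 11 = 16 December 2005 to 5 December 2005 + 72 = 15 February 2006; done 14 February 2006 — within the window.
(3) due by 14 February 2006 + 22 days = 8 March 2006; done 7 March 2006 — timely.
(4) permitted from 7 March 2006 + 13 days = 20 March 2006 onward; done 21 March 2006 — permitted.
(5) permitted from 21 March 2006 + 7 days = 28 March 2006 onward; acted on 25 March 2006, 3 days prematurely.

Step 5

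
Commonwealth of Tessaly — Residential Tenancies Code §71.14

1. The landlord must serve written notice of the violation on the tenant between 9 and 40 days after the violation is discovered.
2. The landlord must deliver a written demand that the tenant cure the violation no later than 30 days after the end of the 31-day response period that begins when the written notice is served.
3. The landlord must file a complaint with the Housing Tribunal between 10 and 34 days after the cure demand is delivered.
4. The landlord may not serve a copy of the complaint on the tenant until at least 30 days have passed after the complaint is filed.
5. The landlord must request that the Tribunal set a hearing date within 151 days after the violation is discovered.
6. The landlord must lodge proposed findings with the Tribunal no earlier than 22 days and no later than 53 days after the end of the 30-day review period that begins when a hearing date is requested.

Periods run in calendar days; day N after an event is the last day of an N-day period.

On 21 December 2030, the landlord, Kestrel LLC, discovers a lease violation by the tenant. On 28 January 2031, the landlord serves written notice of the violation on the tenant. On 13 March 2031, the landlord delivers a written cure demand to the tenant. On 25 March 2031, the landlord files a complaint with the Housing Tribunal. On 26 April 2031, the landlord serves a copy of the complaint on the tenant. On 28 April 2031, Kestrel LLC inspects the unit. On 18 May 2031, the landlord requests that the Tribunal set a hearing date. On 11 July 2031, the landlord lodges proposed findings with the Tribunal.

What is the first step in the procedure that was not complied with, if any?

None — every step was satisfied

Step 1: the window is 9–40 days after 21 December 2030 (when the violation is discovered), so 30 December 2030 through 30 January 2031; done 28 January 2031 — within the window.
Step 2: 30 days after 28 February 2031 (end of the 31-day response period, which began when the written notice is served on 28 January 2031) is 30 March 2031; 13 March 2031 is within that limit.
Step 3: the window is 10–34 days after 13 March 2031 (when the cure demand is delivered), so 23 March 2031 through 16 April 2031; done 25 March 2031 — within the window.
Step 4: the earliest permitted date is 30 days after 25 March 2031 (when the complaint is filed), i.e. 24 April 2031; done 26 April 2031, after the minimum wait.
Step 5: 151 days after 21 December 2030 (when the violation is discovered) is 21 May 2031; completed 18 May 2031, before the deadline.
Step 6: the window is 22–53 days after 17 June 2031 (end of the 30-day review period, which began when a hearing date is requested on 18 May 2031), so 9 July 2031 through 9 August 2031; done 11 July 2031 — within the window.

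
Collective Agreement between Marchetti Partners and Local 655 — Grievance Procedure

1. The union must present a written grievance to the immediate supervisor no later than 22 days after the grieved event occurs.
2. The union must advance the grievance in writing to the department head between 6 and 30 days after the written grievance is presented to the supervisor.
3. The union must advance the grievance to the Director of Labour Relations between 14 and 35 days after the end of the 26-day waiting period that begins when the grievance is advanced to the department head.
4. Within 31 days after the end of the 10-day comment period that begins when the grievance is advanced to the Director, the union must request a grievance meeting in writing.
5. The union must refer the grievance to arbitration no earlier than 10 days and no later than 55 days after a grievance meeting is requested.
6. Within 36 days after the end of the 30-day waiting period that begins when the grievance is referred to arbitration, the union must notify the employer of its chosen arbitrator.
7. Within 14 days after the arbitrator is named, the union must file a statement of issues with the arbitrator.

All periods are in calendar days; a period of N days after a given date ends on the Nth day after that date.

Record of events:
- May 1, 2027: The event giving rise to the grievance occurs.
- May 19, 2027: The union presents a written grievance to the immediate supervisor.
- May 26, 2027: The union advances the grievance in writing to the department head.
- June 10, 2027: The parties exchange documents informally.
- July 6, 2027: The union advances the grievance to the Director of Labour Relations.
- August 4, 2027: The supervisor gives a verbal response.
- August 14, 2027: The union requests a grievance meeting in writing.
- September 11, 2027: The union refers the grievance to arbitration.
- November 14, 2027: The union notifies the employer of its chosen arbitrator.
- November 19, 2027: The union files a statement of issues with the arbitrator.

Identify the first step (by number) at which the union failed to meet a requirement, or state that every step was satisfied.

None — every step was satisfied

Step 1 — counting 22 days from May 1, 2027 (when the grieved event occurs) gives a deadline of May 23, 2027; completed May 19, 2027, before the deadline.
Step 2 — 6 and 30 days from May 19, 2027 (when the written grievance is presented to the supervisor) are May 25, 2027 and June 18, 2027 respectively; May 26, 2027 falls inside that range.
Step 3 — 14 and 35 days from June 21, 2027 (end of the 26-day waiting period, which began when the grievance is advanced to the department head on May 26, 2027) are July 5, 2027 and July 26, 2027 respectively; done July 6, 2027, which is between those dates.
Step 4 — counting 31 days from July 16, 2027 (end of the 10-day comment period, which began when the grievance is advanced to the Director on July 6, 2027) gives a deadline of August 16, 2027; done August 14, 2027 — timely.
Step 5 — 10 and 55 days from August 14, 2027 (when a grievance meeting is requested) are August 24, 2027 and October 8, 2027 respectively; done September 11, 2027, which is between those dates.
Step 6 — counting 36 days from October 11, 2027 (end of the 30-day waiting period, which began when the grievance is referred to arbitration on September 11, 2027) gives a deadline of November 16, 2027; completed November 14, 2027, before the deadline.
Step 7 — counting 14 days from November 14, 2027 (when the arbitrator is named) gives a deadline of November 28, 2027; completed November 19, 2027, before the deadline.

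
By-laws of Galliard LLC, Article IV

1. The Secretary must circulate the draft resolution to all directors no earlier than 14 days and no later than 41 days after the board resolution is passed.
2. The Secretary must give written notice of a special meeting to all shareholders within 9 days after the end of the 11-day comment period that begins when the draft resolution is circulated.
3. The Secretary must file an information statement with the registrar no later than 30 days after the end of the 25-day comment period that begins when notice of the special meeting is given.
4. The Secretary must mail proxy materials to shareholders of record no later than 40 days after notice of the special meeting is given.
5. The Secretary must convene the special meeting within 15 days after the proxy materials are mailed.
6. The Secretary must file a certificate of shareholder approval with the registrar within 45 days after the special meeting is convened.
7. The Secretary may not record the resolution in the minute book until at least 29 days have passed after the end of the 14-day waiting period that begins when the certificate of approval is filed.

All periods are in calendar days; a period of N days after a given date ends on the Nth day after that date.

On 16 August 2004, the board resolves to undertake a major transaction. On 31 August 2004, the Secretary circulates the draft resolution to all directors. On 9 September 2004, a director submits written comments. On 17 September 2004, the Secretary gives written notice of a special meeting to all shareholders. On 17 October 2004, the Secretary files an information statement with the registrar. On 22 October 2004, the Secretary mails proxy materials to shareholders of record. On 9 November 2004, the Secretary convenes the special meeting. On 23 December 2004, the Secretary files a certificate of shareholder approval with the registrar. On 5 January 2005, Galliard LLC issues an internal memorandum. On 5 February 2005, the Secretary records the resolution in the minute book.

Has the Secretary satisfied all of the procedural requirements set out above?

(1) the permitted window runs from 16 August 2004 + 14 = 30 August 2004 to 16 August 2004 + 41 = 26 September 2004; done 31 August 2004, which is between those dates.
(2) due by 11 September 2004 + 9 days = 20 September 2004; completed 17 September 2004, before the deadline.
(3) due by 12 October 2004 + 30 days = 11 November 2004; 17 October 2004 is within that limit.
(4) due by 17 September 2004 + 40 days = 27 October 2004; done 22 October 2004 — timely.
(5) due by 22 October 2004 + 15 days = 6 November 2004; 9 November 2004 misses that deadline by 3 days.
Later steps need not be reached.

No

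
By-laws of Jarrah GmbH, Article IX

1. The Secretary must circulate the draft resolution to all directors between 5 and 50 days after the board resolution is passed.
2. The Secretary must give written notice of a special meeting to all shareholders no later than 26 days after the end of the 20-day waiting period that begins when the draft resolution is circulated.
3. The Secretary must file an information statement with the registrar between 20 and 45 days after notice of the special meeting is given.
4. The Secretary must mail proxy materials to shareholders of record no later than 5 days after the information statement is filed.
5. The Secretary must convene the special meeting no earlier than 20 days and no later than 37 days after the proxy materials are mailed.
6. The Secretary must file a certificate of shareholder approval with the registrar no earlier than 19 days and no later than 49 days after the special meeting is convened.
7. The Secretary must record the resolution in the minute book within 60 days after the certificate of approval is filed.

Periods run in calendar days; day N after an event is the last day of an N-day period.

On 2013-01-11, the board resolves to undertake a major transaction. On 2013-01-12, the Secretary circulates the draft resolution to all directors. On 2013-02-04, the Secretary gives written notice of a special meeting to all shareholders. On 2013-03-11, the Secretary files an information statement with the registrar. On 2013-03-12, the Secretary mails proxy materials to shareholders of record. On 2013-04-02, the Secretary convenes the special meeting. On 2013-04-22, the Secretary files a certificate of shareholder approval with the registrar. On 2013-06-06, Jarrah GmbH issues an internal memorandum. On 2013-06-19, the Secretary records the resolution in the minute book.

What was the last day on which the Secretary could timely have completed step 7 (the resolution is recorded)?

2013-06-21

Step 7 runs from 2013-04-22, when the certificate of approval is filed. 60 days after 2013-04-22 is 2013-06-21.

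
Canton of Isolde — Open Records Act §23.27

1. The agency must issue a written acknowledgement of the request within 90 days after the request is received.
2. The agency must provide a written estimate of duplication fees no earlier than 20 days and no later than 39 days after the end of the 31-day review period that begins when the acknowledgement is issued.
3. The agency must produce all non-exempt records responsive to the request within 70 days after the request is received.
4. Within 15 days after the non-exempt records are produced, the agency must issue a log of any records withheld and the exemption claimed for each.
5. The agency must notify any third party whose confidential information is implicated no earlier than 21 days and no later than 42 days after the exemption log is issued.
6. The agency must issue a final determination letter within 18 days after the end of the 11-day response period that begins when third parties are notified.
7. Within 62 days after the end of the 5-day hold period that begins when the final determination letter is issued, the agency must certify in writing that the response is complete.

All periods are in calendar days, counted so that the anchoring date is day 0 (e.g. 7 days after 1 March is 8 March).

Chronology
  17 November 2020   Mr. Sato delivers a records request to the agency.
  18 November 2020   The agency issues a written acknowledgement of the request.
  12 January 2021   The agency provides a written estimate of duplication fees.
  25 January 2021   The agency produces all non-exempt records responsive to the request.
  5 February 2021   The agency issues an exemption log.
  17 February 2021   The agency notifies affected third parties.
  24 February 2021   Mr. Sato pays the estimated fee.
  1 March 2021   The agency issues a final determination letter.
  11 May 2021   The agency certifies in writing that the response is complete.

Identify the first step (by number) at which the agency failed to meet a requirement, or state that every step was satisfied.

Step 1: 90 days after 17 November 2020 (when the request is received) is 15 February 2021; 18 November 2020 is within that limit.
Step 2: the window is 20–39 days after 19 December 2020 (end of the 31-day review period, which began when the acknowledgement is issued on 18 November 2020), so 8 January 2021 through 27 January 2021; done 12 January 2021 — within the window.
Step 3: 70 days after 17 November 2020 (when the request is received) is 26 January 2021; 25 January 2021 is within that limit.
Step 4: 15 days after 25 January 2021 (when the non-exempt records are produced) is 9 February 2021; done 5 February 2021 — timely.
Step 5: the window is 21–42 days after 5 February 2021 (when the exemption log is issued), so 26 February 2021 through 19 March 2021; done 17 February 2021 — 9 days before the window opened.

Step 5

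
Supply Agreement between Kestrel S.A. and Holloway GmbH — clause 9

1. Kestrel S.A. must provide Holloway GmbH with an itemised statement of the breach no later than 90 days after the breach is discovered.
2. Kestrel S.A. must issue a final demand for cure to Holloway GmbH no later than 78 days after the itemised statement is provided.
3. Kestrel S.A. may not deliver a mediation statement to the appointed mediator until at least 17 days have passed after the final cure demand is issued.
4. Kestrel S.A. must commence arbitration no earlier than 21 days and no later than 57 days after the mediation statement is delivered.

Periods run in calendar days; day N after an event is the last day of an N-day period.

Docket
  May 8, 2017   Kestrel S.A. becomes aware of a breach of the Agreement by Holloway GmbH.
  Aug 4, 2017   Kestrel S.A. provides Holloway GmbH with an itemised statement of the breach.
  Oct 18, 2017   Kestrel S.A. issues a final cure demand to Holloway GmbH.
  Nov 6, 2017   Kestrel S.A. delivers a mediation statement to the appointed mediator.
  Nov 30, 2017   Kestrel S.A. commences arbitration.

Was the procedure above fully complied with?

Yes

(1) due by May 8, 2017 + 90 days = Aug 6, 2017; completed Aug 4, 2017, before the deadline.
(2) due by Aug 4, 2017 + 78 days = Oct 21, 2017; done Oct 18, 2017 — timely.
(3) permitted from Oct 18, 2017 + 17 days = Nov 4, 2017 onward; Nov 6, 2017 is on or after that date.
(4) the permitted window runs from Nov 6, 2017 + 21 = Nov 27, 2017 to Nov 6, 2017 + 57 = Jan 2, 2018; Nov 30, 2017 falls inside that range.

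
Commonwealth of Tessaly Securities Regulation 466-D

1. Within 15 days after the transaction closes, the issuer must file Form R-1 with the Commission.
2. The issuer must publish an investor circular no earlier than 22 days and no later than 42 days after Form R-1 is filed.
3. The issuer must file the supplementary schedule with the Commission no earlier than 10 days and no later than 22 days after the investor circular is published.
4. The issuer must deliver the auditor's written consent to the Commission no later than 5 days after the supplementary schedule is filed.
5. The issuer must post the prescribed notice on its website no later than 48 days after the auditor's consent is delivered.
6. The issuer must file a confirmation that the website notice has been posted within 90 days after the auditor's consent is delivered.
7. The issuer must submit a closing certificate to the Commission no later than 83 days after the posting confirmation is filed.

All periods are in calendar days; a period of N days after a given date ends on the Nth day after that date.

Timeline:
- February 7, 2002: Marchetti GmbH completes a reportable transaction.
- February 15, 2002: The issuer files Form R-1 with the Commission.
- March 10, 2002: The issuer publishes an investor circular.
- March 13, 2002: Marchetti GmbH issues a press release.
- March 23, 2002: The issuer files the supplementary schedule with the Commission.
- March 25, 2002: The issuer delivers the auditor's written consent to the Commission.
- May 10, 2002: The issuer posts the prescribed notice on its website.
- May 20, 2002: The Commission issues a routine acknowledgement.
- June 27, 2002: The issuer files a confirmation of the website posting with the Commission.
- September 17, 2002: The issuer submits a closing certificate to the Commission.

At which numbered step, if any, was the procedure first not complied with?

(1) due by February 7, 2002 + 15 days = February 22, 2002; February 15, 2002 is within that limit.
(2) the permitted window runs from February 15, 2002 + 22 = March 9, 2002 to February 15, 2002 + 42 = March 29, 2002; done March 10, 2002 — within the window.
(3) the permitted window runs from March 10, 2002 + 10 = March 20, 2002 to March 10, 2002 + 22 = April 1, 2002; done March 23, 2002, which is between those dates.
(4) due by March 23, 2002 + 5 days = March 28, 2002; March 25, 2002 is within that limit.
(5) due by March 25, 2002 + 48 days = May 12, 2002; May 10, 2002 is within that limit.
(6) due by March 25, 2002 + 90 days = June 23, 2002; done June 27, 2002 — 4 days late.

Step 6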